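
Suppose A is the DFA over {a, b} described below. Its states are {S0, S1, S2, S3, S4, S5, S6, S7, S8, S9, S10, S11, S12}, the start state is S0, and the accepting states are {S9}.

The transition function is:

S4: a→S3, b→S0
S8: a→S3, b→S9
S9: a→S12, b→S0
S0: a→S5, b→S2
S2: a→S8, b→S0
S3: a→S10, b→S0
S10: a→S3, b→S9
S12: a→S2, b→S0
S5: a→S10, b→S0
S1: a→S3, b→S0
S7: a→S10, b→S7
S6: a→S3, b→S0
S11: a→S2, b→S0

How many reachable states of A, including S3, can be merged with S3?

3

First remove the unreachable states {S1,S4,S6,S7,S11}; 8 states remain.
Initial partition by acceptance: {S9} | {S0,S2,S3,S5,S8,S10,S12}.
On input b, block {S0,S2,S3,S5,S8,S10,S12} splits into {S0,S2,S3,S5,S12} and {S8,S10}.
Refine {S0,S2,S3,S5,S12} on symbol a: members go to different blocks, giving {S2,S3,S5} and {S0,S12}.
On input b, block {S0,S12} splits into {S0} and {S12}.
Stable partition: {S9} | {S2,S3,S5} | {S8,S10} | {S0} | {S12} — 5 equivalence classes.
The equivalence class containing S3 is {S2,S3,S5}, of size 3.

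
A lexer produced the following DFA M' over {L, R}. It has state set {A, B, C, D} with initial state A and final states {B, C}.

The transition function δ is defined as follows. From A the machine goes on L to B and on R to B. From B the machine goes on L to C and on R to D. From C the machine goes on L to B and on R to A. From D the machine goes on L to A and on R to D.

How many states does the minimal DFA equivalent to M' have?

All states are reachable from the start state.
Start with accepting vs non-accepting: {B,C} | {A,D}.
Refine {A,D} on symbol L: members go to different blocks, giving {A} and {D}.
On input R, block {B,C} splits into {B} and {C}.
No further refinement is possible. Final partition (4 blocks): {B} | {A} | {D} | {C}.

4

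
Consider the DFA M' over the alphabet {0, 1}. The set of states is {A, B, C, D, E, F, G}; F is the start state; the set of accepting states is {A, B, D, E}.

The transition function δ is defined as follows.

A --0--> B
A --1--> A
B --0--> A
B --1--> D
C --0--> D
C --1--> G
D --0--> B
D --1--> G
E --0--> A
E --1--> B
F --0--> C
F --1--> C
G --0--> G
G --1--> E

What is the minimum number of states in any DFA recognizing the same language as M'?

7

Initial partition by acceptance: {A,B,D,E} | {C,F,G}.
Split {A,B,D,E} by δ(·,1) → {A,B,E} and {D}.
Split {A,B,E} by δ(·,1) → {A,E} and {B}.
Refine {A,E} on symbol 0: members go to different blocks, giving {A} and {E}.
Split {C,F,G} by δ(·,0) → {F,G} and {C}.
Refine {F,G} on symbol 0: members go to different blocks, giving {F} and {G}.
No further refinement is possible. Final partition (7 blocks): {A} | {F} | {D} | {B} | {E} | {C} | {G}.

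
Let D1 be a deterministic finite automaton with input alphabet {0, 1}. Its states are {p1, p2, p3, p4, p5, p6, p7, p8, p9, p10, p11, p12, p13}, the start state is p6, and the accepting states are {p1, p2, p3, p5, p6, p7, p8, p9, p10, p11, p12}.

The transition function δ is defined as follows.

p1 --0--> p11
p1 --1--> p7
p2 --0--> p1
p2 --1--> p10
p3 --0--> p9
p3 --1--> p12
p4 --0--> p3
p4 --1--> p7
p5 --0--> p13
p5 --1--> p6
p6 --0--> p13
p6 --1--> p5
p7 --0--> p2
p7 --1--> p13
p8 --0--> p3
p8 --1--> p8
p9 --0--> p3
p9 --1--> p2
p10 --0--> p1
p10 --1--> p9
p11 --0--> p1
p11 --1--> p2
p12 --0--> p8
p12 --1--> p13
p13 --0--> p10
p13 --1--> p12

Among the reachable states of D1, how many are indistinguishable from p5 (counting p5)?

States {p4} cannot be reached from the start state, so discard them.
Start with accepting vs non-accepting: {p1,p2,p3,p5,p6,p7,p8,p9,p10,p11,p12} | {p13}.
Split {p1,p2,p3,p5,p6,p7,p8,p9,p10,p11,p12} by δ(·,0) → {p1,p2,p3,p7,p8,p9,p10,p11,p12} and {p5,p6}.
Split {p1,p2,p3,p7,p8,p9,p10,p11,p12} by δ(·,1) → {p1,p2,p3,p8,p9,p10,p11} and {p7,p12}.
Refine {p1,p2,p3,p8,p9,p10,p11} on symbol 1: members go to different blocks, giving {p2,p8,p9,p10,p11} and {p1,p3}.
No further refinement is possible. Final partition (5 blocks): {p2,p8,p9,p10,p11} | {p13} | {p5,p6} | {p7,p12} | {p1,p3}.
State p5 belongs to the block {p5,p6}, which has 2 states.

2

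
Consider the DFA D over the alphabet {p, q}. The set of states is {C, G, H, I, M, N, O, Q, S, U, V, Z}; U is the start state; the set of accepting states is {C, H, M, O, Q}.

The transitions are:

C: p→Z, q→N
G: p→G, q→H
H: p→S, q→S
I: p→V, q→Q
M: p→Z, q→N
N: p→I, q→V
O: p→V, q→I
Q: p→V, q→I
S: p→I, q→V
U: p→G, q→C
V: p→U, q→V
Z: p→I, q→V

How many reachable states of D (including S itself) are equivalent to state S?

Reachable states from the start: {C,G,H,I,N,Q,S,U,V,Z}. Unreachable: {M,O} — drop them.
Initial partition by acceptance: {C,H,Q} | {G,I,N,S,U,V,Z}.
On input q, block {G,I,N,S,U,V,Z} splits into {N,S,V,Z} and {G,I,U}.
Refine {C,H,Q} on symbol q: members go to different blocks, giving {C,H} and {Q}.
Refine {G,I,U} on symbol p: members go to different blocks, giving {G,U} and {I}.
Refine {N,S,V,Z} on symbol p: members go to different blocks, giving {N,S,Z} and {V}.
Stable partition: {C,H} | {N,S,Z} | {G,U} | {Q} | {I} | {V} — 6 equivalence classes.
State S belongs to the block {N,S,Z}, which has 3 states.

3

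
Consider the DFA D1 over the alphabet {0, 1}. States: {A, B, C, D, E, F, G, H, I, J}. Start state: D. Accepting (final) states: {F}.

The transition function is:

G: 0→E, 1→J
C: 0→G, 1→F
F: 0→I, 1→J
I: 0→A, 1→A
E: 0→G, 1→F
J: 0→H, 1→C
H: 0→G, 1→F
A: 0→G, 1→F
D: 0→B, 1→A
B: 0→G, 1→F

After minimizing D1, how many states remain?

4

All states are reachable from the start state.
Initial partition by acceptance: {F} | {A,B,C,D,E,G,H,I,J}.
On input 1, block {A,B,C,D,E,G,H,I,J} splits into {A,B,C,E,H} and {D,G,I,J}.
On input 1, block {D,G,I,J} splits into {D,I,J} and {G}.
The partition is now stable with 4 blocks: {F} | {A,B,C,E,H} | {D,I,J} | {G}.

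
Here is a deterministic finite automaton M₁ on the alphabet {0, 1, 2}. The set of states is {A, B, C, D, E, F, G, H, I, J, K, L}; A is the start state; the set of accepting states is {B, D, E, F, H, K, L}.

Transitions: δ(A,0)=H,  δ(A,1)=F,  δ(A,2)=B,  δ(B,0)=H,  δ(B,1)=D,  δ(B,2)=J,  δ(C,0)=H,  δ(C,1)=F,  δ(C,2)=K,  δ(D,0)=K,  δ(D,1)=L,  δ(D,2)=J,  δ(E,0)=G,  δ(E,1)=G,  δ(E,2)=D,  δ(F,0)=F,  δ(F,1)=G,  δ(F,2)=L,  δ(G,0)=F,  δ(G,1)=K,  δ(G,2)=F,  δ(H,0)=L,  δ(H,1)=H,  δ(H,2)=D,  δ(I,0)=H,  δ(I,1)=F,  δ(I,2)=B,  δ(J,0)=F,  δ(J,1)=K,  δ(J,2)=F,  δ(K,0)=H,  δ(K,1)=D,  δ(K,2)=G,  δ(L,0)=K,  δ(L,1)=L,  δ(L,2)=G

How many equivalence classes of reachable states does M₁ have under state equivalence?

States {C,E,I} cannot be reached from the start state, so discard them.
Initial partition by acceptance: {B,D,F,H,K,L} | {A,G,J}.
Split {B,D,F,H,K,L} by δ(·,1) → {B,D,H,K,L} and {F}.
On input 2, block {B,D,H,K,L} splits into {B,D,K,L} and {H}.
Refine {B,D,K,L} on symbol 0: members go to different blocks, giving {B,K} and {D,L}.
Split {A,G,J} by δ(·,0) → {G,J} and {A}.
Stable partition: {B,K} | {G,J} | {F} | {H} | {D,L} | {A} — 6 equivalence classes.

6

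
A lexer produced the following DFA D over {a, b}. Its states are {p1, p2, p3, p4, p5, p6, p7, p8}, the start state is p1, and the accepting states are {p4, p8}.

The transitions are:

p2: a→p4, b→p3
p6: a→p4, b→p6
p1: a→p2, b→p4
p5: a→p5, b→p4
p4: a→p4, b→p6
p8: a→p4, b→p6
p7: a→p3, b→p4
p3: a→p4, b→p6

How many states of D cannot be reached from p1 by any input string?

3

BFS from p1 reaches {p1, p2, p3, p4, p6}; the 3 state(s) p5, p7, p8 are never visited.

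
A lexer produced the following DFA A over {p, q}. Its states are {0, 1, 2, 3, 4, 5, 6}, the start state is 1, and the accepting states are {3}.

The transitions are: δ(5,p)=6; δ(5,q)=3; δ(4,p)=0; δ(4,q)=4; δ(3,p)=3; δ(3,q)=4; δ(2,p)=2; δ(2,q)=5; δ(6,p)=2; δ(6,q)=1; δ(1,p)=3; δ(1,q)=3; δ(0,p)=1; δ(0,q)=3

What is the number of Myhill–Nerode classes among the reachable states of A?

First remove the unreachable states {2,5,6}; 4 states remain.
Start with accepting vs non-accepting: {3} | {0,1,4}.
Split {0,1,4} by δ(·,p) → {0,4} and {1}.
On input p, block {0,4} splits into {0} and {4}.
The partition is now stable with 4 blocks: {3} | {0} | {1} | {4}.

4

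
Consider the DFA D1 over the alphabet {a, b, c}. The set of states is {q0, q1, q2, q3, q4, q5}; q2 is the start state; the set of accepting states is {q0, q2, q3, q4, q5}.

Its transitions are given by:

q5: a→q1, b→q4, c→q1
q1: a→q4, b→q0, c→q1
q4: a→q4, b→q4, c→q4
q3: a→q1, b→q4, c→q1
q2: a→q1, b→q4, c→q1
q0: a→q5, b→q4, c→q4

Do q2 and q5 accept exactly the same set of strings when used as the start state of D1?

First remove the unreachable states {q3}; 5 states remain.
P0 = {q0,q2,q4,q5} | {q1}.
Refine {q0,q2,q4,q5} on symbol a: members go to different blocks, giving {q0,q4} and {q2,q5}.
Refine {q0,q4} on symbol a: members go to different blocks, giving {q0} and {q4}.
Stable partition: {q0} | {q1} | {q2,q5} | {q4} — 4 equivalence classes.
q2 and q5 lie in the same block of the stable partition, so they are equivalent — no string distinguishes them.

Yes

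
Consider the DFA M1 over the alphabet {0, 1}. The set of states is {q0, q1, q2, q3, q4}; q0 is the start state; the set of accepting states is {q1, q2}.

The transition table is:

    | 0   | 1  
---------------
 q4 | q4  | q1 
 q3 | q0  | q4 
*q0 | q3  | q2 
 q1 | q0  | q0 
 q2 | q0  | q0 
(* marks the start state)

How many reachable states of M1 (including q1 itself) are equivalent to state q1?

Every state is reachable, so we keep all 5.
Start with accepting vs non-accepting: {q1,q2} | {q0,q3,q4}.
On input 1, block {q0,q3,q4} splits into {q0,q4} and {q3}.
Split {q0,q4} by δ(·,0) → {q0} and {q4}.
The partition is now stable with 4 blocks: {q1,q2} | {q0} | {q3} | {q4}.
State q1 belongs to the block {q1,q2}, which has 2 states.

2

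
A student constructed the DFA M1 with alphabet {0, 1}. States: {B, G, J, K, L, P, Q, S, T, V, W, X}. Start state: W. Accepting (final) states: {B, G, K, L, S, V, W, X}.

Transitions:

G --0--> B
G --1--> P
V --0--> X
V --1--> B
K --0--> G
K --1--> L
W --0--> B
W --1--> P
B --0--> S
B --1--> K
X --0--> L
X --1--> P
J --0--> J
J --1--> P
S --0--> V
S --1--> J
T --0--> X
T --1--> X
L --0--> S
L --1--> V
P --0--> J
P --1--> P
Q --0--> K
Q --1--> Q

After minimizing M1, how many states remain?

3

First remove the unreachable states {Q,T}; 10 states remain.
Initial partition by acceptance: {B,G,K,L,S,V,W,X} | {J,P}.
On input 1, block {B,G,K,L,S,V,W,X} splits into {B,K,L,V} and {G,S,W,X}.
Stable partition: {B,K,L,V} | {J,P} | {G,S,W,X} — 3 equivalence classes.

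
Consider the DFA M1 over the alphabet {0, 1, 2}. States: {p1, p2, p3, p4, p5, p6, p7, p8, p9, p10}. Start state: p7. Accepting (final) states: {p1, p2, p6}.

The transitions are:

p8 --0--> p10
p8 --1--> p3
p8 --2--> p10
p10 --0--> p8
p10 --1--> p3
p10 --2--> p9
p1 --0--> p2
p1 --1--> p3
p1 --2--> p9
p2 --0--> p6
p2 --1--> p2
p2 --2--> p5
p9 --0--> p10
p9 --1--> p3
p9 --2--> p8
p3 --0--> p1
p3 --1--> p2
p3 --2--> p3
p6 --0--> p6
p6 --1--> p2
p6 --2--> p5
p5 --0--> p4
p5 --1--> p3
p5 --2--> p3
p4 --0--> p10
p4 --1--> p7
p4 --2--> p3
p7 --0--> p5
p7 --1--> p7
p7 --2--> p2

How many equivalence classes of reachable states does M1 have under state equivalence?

All states are reachable from the start state.
Start with accepting vs non-accepting: {p1,p2,p6} | {p3,p4,p5,p7,p8,p9,p10}.
Split {p1,p2,p6} by δ(·,1) → {p2,p6} and {p1}.
Split {p3,p4,p5,p7,p8,p9,p10} by δ(·,0) → {p4,p5,p7,p8,p9,p10} and {p3}.
Refine {p4,p5,p7,p8,p9,p10} on symbol 1: members go to different blocks, giving {p5,p8,p9,p10} and {p4,p7}.
Split {p5,p8,p9,p10} by δ(·,0) → {p8,p9,p10} and {p5}.
Refine {p4,p7} on symbol 0: members go to different blocks, giving {p4} and {p7}.
Stable partition: {p2,p6} | {p8,p9,p10} | {p1} | {p3} | {p4} | {p5} | {p7} — 7 equivalence classes.

7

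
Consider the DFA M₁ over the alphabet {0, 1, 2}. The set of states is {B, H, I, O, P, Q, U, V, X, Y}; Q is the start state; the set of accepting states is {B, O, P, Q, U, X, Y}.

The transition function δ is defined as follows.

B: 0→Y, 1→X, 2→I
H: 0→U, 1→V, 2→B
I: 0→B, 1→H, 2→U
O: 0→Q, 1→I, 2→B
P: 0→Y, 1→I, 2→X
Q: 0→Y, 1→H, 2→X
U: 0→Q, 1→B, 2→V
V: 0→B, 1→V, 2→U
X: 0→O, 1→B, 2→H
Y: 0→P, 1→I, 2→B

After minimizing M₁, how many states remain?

3

Every state is reachable, so we keep all 10.
Start with accepting vs non-accepting: {B,O,P,Q,U,X,Y} | {H,I,V}.
Split {B,O,P,Q,U,X,Y} by δ(·,1) → {O,P,Q,Y} and {B,U,X}.
Stable partition: {O,P,Q,Y} | {H,I,V} | {B,U,X} — 3 equivalence classes.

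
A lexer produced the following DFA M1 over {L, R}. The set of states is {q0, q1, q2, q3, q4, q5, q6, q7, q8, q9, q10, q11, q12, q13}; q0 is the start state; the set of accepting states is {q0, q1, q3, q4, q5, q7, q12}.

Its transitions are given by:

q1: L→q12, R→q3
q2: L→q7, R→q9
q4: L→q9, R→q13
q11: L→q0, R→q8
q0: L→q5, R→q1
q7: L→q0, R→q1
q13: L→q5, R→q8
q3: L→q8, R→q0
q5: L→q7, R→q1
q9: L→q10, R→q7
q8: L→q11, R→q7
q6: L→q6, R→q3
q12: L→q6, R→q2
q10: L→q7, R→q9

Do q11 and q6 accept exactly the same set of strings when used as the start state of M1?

States {q4,q13} cannot be reached from the start state, so discard them.
Start with accepting vs non-accepting: {q0,q1,q3,q5,q7,q12} | {q2,q6,q8,q9,q10,q11}.
Refine {q0,q1,q3,q5,q7,q12} on symbol L: members go to different blocks, giving {q0,q1,q5,q7} and {q3,q12}.
Refine {q0,q1,q5,q7} on symbol L: members go to different blocks, giving {q0,q5,q7} and {q1}.
Refine {q2,q6,q8,q9,q10,q11} on symbol L: members go to different blocks, giving {q2,q10,q11} and {q6,q8,q9}.
On input R, block {q3,q12} splits into {q3} and {q12}.
Refine {q6,q8,q9} on symbol L: members go to different blocks, giving {q8,q9} and {q6}.
Stable partition: {q0,q5,q7} | {q2,q10,q11} | {q3} | {q1} | {q8,q9} | {q12} | {q6} — 7 equivalence classes.
q11 and q6 end up in different blocks, so they are distinguishable. For instance, the string 'L' is accepted from only q11.

No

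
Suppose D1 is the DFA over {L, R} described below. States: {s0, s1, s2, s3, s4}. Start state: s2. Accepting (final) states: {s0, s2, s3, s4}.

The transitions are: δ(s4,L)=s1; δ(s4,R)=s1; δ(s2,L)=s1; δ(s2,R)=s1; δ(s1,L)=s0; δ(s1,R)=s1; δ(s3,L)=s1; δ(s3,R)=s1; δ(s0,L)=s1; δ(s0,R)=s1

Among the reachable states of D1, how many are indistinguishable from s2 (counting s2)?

2

First remove the unreachable states {s3,s4}; 3 states remain.
P0 = {s0,s2} | {s1}.
The partition is now stable with 2 blocks: {s0,s2} | {s1}.
State s2 belongs to the block {s0,s2}, which has 2 states.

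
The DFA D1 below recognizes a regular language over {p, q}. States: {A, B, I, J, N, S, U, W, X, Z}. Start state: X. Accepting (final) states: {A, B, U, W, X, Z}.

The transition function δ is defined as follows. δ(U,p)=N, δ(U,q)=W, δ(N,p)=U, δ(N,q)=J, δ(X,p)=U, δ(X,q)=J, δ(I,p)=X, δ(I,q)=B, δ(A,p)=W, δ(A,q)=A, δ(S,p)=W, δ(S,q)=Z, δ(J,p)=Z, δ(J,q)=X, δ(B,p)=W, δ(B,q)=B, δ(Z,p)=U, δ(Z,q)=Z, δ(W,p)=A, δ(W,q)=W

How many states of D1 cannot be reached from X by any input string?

3

No path from X leads to B, I, S; the other 7 states are all reachable.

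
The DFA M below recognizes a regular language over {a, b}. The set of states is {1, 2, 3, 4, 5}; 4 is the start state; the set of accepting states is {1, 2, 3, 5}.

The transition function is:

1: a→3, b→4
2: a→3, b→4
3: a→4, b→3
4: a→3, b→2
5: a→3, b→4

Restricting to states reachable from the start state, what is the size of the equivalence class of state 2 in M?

1

States {1,5} cannot be reached from the start state, so discard them.
Initial partition by acceptance: {2,3} | {4}.
Refine {2,3} on symbol a: members go to different blocks, giving {2} and {3}.
No further refinement is possible. Final partition (3 blocks): {2} | {4} | {3}.
State 2 belongs to the block {2}, which has 1 states.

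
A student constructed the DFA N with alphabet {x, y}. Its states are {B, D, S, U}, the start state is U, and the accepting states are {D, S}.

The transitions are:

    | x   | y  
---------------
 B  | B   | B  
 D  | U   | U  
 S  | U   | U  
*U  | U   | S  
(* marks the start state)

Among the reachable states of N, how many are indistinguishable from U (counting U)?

1

States {B,D} cannot be reached from the start state, so discard them.
Start with accepting vs non-accepting: {S} | {U}.
The partition is now stable with 2 blocks: {S} | {U}.
State U belongs to the block {U}, which has 1 states.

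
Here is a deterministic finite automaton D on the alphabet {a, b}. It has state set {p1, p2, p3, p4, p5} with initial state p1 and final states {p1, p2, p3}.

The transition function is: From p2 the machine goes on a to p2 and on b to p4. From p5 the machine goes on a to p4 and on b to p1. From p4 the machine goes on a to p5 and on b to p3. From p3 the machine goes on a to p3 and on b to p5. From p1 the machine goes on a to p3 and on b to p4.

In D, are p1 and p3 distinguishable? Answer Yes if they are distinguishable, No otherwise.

Reachable states from the start: {p1,p3,p4,p5}. Unreachable: {p2} — drop them.
P0 = {p1,p3} | {p4,p5}.
Stable partition: {p1,p3} | {p4,p5} — 2 equivalence classes.
p1 and p3 lie in the same block of the stable partition, so they are equivalent — no string distinguishes them.

No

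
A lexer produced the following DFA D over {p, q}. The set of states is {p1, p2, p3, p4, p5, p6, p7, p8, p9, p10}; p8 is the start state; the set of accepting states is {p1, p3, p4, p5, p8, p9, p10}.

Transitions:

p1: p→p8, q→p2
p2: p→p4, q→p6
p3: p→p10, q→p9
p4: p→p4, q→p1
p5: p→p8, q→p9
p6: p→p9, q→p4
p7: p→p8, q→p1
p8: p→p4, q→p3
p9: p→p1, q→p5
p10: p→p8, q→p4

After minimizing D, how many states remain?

Reachable states from the start: {p1,p2,p3,p4,p5,p6,p8,p9,p10}. Unreachable: {p7} — drop them.
Start with accepting vs non-accepting: {p1,p3,p4,p5,p8,p9,p10} | {p2,p6}.
On input q, block {p1,p3,p4,p5,p8,p9,p10} splits into {p3,p4,p5,p8,p9,p10} and {p1}.
Refine {p3,p4,p5,p8,p9,p10} on symbol p: members go to different blocks, giving {p3,p4,p5,p8,p10} and {p9}.
Refine {p3,p4,p5,p8,p10} on symbol q: members go to different blocks, giving {p3,p5} and {p8,p10} and {p4}.
On input p, block {p2,p6} splits into {p2} and {p6}.
On input p, block {p8,p10} splits into {p8} and {p10}.
Refine {p3,p5} on symbol p: members go to different blocks, giving {p3} and {p5}.
No further refinement is possible. Final partition (9 blocks): {p3} | {p2} | {p1} | {p9} | {p8} | {p4} | {p6} | {p10} | {p5}.

9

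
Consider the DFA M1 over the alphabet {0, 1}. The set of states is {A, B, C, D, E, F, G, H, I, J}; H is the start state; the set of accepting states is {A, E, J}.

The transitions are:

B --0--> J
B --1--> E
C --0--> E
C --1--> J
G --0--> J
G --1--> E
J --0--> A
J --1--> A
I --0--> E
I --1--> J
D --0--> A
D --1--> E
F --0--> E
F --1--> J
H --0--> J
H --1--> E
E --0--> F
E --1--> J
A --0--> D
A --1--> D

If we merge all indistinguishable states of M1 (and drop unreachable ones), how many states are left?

6

Reachable states from the start: {A,D,E,F,H,J}. Unreachable: {B,C,G,I} — drop them.
Start with accepting vs non-accepting: {A,E,J} | {D,F,H}.
On input 0, block {A,E,J} splits into {A,E} and {J}.
On input 1, block {A,E} splits into {A} and {E}.
Refine {D,F,H} on symbol 0: members go to different blocks, giving {D} and {F} and {H}.
Stable partition: {A} | {D} | {J} | {E} | {F} | {H} — 6 equivalence classes.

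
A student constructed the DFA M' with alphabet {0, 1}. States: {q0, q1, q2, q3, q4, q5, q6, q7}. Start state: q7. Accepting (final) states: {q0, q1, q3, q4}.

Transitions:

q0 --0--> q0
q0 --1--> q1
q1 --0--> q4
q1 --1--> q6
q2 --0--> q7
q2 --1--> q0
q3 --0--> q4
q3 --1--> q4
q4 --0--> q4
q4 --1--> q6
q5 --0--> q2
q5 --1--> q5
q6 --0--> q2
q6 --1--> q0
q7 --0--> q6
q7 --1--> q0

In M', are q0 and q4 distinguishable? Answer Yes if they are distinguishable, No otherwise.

States {q3,q5} cannot be reached from the start state, so discard them.
P0 = {q0,q1,q4} | {q2,q6,q7}.
Refine {q0,q1,q4} on symbol 1: members go to different blocks, giving {q1,q4} and {q0}.
Stable partition: {q1,q4} | {q2,q6,q7} | {q0} — 3 equivalence classes.
q0 and q4 end up in different blocks, so they are distinguishable. For instance, the string '1' is accepted from only q0.

Yes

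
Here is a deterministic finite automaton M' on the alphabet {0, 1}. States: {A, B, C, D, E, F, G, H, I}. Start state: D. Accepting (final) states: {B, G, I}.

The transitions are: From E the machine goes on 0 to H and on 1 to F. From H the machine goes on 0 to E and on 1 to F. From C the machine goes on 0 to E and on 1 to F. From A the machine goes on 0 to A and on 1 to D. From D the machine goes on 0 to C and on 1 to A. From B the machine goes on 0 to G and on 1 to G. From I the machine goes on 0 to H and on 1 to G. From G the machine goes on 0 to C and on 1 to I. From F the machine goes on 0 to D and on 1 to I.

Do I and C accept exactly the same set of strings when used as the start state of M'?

First remove the unreachable states {B}; 8 states remain.
Start with accepting vs non-accepting: {G,I} | {A,C,D,E,F,H}.
Split {A,C,D,E,F,H} by δ(·,1) → {A,C,D,E,H} and {F}.
On input 1, block {A,C,D,E,H} splits into {C,E,H} and {A,D}.
Split {A,D} by δ(·,0) → {A} and {D}.
Stable partition: {G,I} | {C,E,H} | {F} | {A} | {D} — 5 equivalence classes.
I and C end up in different blocks, so they are distinguishable. For instance, the string 'ε' is accepted from only I.

No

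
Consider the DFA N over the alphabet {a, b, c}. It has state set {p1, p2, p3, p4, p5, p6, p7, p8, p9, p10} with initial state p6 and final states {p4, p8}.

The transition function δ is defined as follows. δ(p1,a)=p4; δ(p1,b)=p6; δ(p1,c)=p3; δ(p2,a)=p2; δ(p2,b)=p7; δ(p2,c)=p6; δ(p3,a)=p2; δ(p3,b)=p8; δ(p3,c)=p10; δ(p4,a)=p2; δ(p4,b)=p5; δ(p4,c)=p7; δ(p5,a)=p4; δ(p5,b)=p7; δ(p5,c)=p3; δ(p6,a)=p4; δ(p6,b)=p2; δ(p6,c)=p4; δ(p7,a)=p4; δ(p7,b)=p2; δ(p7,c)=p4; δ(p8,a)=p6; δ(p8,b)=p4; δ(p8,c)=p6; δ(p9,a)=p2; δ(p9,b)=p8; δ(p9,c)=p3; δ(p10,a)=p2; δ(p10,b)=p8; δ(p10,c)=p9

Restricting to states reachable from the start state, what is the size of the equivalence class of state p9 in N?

First remove the unreachable states {p1}; 9 states remain.
P0 = {p4,p8} | {p2,p3,p5,p6,p7,p9,p10}.
Split {p4,p8} by δ(·,b) → {p4} and {p8}.
On input a, block {p2,p3,p5,p6,p7,p9,p10} splits into {p2,p3,p9,p10} and {p5,p6,p7}.
Split {p2,p3,p9,p10} by δ(·,b) → {p3,p9,p10} and {p2}.
On input b, block {p5,p6,p7} splits into {p6,p7} and {p5}.
The partition is now stable with 6 blocks: {p4} | {p3,p9,p10} | {p8} | {p6,p7} | {p2} | {p5}.
State p9 belongs to the block {p3,p9,p10}, which has 3 states.

3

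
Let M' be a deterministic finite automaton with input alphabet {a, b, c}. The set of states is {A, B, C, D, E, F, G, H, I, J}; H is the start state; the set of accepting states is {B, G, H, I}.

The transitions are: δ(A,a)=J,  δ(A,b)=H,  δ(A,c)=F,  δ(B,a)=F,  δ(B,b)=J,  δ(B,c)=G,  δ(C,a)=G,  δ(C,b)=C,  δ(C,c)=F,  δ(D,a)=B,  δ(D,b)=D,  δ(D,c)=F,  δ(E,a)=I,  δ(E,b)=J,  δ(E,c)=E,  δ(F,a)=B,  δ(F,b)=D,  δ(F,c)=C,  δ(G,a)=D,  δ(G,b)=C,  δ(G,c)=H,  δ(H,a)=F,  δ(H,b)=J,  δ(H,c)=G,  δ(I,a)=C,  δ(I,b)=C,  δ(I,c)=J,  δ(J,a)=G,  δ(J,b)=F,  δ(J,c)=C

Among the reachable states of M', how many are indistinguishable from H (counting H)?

3

Reachable states from the start: {B,C,D,F,G,H,J}. Unreachable: {A,E,I} — drop them.
P0 = {B,G,H} | {C,D,F,J}.
The partition is now stable with 2 blocks: {B,G,H} | {C,D,F,J}.
The equivalence class containing H is {B,G,H}, of size 3.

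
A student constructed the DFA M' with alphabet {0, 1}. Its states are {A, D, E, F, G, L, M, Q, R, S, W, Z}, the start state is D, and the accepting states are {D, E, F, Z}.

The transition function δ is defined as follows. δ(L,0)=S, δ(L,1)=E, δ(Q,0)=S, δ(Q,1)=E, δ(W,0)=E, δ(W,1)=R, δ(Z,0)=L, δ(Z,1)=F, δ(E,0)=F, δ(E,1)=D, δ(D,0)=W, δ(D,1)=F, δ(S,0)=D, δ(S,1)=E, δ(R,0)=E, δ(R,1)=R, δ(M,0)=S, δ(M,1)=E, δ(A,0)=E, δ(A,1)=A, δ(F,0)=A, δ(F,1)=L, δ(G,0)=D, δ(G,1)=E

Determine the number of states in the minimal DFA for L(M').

States {G,M,Q,Z} cannot be reached from the start state, so discard them.
Start with accepting vs non-accepting: {D,E,F} | {A,L,R,S,W}.
Split {D,E,F} by δ(·,0) → {D,F} and {E}.
On input 1, block {D,F} splits into {D} and {F}.
Refine {A,L,R,S,W} on symbol 0: members go to different blocks, giving {A,R,W} and {L} and {S}.
The partition is now stable with 6 blocks: {D} | {A,R,W} | {E} | {F} | {L} | {S}.

6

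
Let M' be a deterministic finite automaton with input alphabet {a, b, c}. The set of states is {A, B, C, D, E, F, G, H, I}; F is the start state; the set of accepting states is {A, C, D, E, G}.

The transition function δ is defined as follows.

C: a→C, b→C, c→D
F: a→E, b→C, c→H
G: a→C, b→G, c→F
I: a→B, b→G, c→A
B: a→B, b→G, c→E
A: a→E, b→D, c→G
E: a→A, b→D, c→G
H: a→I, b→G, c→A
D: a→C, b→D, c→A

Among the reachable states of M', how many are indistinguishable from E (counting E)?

2

Every state is reachable, so we keep all 9.
Start with accepting vs non-accepting: {A,C,D,E,G} | {B,F,H,I}.
Refine {A,C,D,E,G} on symbol c: members go to different blocks, giving {A,C,D,E} and {G}.
Split {A,C,D,E} by δ(·,c) → {A,E} and {C,D}.
Refine {B,F,H,I} on symbol a: members go to different blocks, giving {B,H,I} and {F}.
Split {C,D} by δ(·,c) → {C} and {D}.
Stable partition: {A,E} | {B,H,I} | {G} | {C} | {F} | {D} — 6 equivalence classes.
State E belongs to the block {A,E}, which has 2 states.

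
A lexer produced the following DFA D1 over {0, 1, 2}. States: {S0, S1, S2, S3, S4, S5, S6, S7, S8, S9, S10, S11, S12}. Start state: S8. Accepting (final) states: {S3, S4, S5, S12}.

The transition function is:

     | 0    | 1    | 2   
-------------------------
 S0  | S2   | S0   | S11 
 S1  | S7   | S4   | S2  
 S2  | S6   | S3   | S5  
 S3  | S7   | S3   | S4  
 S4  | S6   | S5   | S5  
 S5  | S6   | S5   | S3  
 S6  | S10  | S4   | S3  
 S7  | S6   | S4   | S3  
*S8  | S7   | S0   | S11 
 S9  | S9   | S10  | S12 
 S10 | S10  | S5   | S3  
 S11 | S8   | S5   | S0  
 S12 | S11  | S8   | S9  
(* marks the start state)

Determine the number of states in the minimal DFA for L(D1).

Reachable states from the start: {S0,S2,S3,S4,S5,S6,S7,S8,S10,S11}. Unreachable: {S1,S9,S12} — drop them.
P0 = {S3,S4,S5} | {S0,S2,S6,S7,S8,S10,S11}.
Refine {S0,S2,S6,S7,S8,S10,S11} on symbol 1: members go to different blocks, giving {S2,S6,S7,S10,S11} and {S0,S8}.
Split {S2,S6,S7,S10,S11} by δ(·,0) → {S2,S6,S7,S10} and {S11}.
No further refinement is possible. Final partition (4 blocks): {S3,S4,S5} | {S2,S6,S7,S10} | {S0,S8} | {S11}.

4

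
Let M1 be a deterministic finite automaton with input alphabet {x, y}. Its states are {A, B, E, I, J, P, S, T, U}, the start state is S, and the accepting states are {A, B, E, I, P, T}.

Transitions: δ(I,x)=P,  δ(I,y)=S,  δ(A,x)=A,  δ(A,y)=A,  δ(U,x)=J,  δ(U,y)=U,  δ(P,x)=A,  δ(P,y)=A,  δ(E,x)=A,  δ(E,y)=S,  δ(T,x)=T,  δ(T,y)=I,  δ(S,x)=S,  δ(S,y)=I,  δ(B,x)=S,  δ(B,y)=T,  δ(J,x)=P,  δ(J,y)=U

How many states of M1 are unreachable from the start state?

Starting at S and following transitions, the reachable set is {A, I, P, S}. That leaves B, E, J, T, U unreachable — 5 in total.

5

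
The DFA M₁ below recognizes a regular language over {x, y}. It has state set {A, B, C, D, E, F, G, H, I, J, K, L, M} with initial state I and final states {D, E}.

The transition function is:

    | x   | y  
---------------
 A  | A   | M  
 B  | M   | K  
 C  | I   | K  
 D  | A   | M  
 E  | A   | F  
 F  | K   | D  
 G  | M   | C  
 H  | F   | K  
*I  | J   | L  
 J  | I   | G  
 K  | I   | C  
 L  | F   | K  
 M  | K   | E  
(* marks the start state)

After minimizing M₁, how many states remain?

First remove the unreachable states {B,H}; 11 states remain.
Start with accepting vs non-accepting: {D,E} | {A,C,F,G,I,J,K,L,M}.
Refine {A,C,F,G,I,J,K,L,M} on symbol y: members go to different blocks, giving {A,C,G,I,J,K,L} and {F,M}.
Refine {A,C,G,I,J,K,L} on symbol x: members go to different blocks, giving {A,C,I,J,K} and {G,L}.
Split {A,C,I,J,K} by δ(·,y) → {C,K} and {I,J} and {A}.
The partition is now stable with 6 blocks: {D,E} | {C,K} | {F,M} | {G,L} | {I,J} | {A}.

6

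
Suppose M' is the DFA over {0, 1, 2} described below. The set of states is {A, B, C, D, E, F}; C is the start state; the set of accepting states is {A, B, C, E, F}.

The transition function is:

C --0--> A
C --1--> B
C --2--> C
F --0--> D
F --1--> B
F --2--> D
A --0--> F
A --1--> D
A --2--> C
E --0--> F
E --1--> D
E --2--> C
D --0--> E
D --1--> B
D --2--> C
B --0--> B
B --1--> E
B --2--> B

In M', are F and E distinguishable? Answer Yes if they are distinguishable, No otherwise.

P0 = {A,B,C,E,F} | {D}.
On input 0, block {A,B,C,E,F} splits into {A,B,C,E} and {F}.
Split {A,B,C,E} by δ(·,0) → {A,E} and {B,C}.
On input 0, block {B,C} splits into {B} and {C}.
The partition is now stable with 5 blocks: {A,E} | {D} | {F} | {B} | {C}.
F and E end up in different blocks, so they are distinguishable. For instance, the string '0' is accepted from only E.

Yes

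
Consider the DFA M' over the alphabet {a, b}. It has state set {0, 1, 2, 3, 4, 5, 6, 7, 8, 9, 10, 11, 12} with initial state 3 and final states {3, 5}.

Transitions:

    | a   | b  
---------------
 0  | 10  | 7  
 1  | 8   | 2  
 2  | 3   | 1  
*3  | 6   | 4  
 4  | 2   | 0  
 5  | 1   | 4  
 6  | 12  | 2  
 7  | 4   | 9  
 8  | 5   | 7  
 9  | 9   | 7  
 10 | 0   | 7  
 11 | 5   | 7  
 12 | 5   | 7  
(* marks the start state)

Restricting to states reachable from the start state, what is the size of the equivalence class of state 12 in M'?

States {11} cannot be reached from the start state, so discard them.
Start with accepting vs non-accepting: {3,5} | {0,1,2,4,6,7,8,9,10,12}.
On input a, block {0,1,2,4,6,7,8,9,10,12} splits into {0,1,4,6,7,9,10} and {2,8,12}.
Refine {0,1,4,6,7,9,10} on symbol a: members go to different blocks, giving {0,7,9,10} and {1,4,6}.
On input a, block {0,7,9,10} splits into {0,9,10} and {7}.
On input b, block {2,8,12} splits into {8,12} and {2}.
On input a, block {1,4,6} splits into {1,6} and {4}.
No further refinement is possible. Final partition (7 blocks): {3,5} | {0,9,10} | {8,12} | {1,6} | {7} | {2} | {4}.
State 12 belongs to the block {8,12}, which has 2 states.

2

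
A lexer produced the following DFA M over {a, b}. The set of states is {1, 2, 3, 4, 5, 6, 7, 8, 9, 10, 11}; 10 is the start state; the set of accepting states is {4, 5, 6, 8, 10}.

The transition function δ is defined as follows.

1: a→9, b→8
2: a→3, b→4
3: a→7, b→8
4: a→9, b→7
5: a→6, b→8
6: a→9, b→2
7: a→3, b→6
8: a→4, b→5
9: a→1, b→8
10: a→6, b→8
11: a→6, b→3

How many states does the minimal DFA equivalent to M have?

Reachable states from the start: {1,2,3,4,5,6,7,8,9,10}. Unreachable: {11} — drop them.
Start with accepting vs non-accepting: {4,5,6,8,10} | {1,2,3,7,9}.
On input a, block {4,5,6,8,10} splits into {5,8,10} and {4,6}.
Refine {1,2,3,7,9} on symbol b: members go to different blocks, giving {1,3,9} and {2,7}.
Refine {1,3,9} on symbol a: members go to different blocks, giving {1,9} and {3}.
No further refinement is possible. Final partition (5 blocks): {5,8,10} | {1,9} | {4,6} | {2,7} | {3}.

5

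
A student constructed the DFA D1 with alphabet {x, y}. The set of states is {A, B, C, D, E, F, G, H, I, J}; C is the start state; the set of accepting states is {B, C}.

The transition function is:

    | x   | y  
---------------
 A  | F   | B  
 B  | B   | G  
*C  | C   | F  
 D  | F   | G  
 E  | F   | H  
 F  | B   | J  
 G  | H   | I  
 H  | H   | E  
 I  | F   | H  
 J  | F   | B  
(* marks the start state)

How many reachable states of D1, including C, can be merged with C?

States {A,D} cannot be reached from the start state, so discard them.
Start with accepting vs non-accepting: {B,C} | {E,F,G,H,I,J}.
Split {E,F,G,H,I,J} by δ(·,x) → {E,G,H,I,J} and {F}.
Split {B,C} by δ(·,y) → {B} and {C}.
Split {E,G,H,I,J} by δ(·,x) → {E,I,J} and {G,H}.
Split {E,I,J} by δ(·,y) → {E,I} and {J}.
Stable partition: {B} | {E,I} | {F} | {C} | {G,H} | {J} — 6 equivalence classes.
The equivalence class containing C is {C}, of size 1.

1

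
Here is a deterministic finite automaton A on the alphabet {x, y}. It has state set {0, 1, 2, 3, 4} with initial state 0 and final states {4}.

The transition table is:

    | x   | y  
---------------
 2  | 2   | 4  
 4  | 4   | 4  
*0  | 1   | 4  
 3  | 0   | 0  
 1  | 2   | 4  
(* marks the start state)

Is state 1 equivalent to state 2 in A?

Reachable states from the start: {0,1,2,4}. Unreachable: {3} — drop them.
Start with accepting vs non-accepting: {4} | {0,1,2}.
The partition is now stable with 2 blocks: {4} | {0,1,2}.
1 and 2 lie in the same block of the stable partition, so they are equivalent — no string distinguishes them.

Yes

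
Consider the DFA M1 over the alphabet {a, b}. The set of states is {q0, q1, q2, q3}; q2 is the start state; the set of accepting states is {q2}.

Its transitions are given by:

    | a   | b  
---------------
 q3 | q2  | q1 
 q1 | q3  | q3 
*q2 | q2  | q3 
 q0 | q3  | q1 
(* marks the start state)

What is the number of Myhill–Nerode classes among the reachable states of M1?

3

Reachable states from the start: {q1,q2,q3}. Unreachable: {q0} — drop them.
Start with accepting vs non-accepting: {q2} | {q1,q3}.
Refine {q1,q3} on symbol a: members go to different blocks, giving {q1} and {q3}.
Stable partition: {q2} | {q1} | {q3} — 3 equivalence classes.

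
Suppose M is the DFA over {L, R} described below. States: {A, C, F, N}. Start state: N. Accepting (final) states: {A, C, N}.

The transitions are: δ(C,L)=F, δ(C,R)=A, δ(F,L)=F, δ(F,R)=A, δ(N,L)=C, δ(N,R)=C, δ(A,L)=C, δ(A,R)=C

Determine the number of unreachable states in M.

A breadth-first search from the start state visits every state.

0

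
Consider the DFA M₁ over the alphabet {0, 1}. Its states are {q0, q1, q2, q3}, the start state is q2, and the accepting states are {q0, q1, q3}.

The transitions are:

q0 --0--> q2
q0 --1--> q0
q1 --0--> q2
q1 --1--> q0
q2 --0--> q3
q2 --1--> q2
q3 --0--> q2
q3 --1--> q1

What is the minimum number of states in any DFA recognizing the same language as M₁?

Initial partition by acceptance: {q0,q1,q3} | {q2}.
No further refinement is possible. Final partition (2 blocks): {q0,q1,q3} | {q2}.

2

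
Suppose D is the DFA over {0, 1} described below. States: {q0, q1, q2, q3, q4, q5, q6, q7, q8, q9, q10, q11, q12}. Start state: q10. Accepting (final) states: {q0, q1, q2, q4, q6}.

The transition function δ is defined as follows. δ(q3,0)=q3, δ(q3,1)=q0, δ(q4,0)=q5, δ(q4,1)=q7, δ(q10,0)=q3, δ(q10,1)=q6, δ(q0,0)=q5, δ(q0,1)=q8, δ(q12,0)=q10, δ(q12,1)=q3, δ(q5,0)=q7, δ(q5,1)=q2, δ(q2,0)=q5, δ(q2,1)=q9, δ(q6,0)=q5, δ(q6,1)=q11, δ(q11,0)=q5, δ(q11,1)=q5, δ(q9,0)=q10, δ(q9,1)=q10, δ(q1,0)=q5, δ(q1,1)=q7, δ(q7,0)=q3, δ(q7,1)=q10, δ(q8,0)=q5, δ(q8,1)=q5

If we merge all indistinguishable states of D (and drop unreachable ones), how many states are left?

Reachable states from the start: {q0,q2,q3,q5,q6,q7,q8,q9,q10,q11}. Unreachable: {q1,q4,q12} — drop them.
Start with accepting vs non-accepting: {q0,q2,q6} | {q3,q5,q7,q8,q9,q10,q11}.
Split {q3,q5,q7,q8,q9,q10,q11} by δ(·,1) → {q7,q8,q9,q11} and {q3,q5,q10}.
Refine {q3,q5,q10} on symbol 0: members go to different blocks, giving {q3,q10} and {q5}.
Refine {q7,q8,q9,q11} on symbol 0: members go to different blocks, giving {q7,q9} and {q8,q11}.
Split {q0,q2,q6} by δ(·,1) → {q0,q6} and {q2}.
The partition is now stable with 6 blocks: {q0,q6} | {q7,q9} | {q3,q10} | {q5} | {q8,q11} | {q2}.

6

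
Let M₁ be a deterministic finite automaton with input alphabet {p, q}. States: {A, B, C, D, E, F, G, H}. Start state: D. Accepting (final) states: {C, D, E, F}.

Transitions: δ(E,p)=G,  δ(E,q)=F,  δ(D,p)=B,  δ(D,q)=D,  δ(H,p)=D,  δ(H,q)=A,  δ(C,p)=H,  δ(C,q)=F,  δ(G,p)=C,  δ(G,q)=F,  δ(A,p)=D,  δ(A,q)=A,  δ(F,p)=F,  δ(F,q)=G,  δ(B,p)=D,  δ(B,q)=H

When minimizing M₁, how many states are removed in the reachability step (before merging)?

4

BFS from D reaches {A, B, D, H}; the 4 state(s) C, E, F, G are never visited.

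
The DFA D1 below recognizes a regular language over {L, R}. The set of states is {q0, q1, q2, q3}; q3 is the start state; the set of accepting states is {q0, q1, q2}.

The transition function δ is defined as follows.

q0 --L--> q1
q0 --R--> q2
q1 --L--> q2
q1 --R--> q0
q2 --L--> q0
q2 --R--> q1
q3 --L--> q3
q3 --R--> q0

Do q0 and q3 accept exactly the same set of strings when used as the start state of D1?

No

Every state is reachable, so we keep all 4.
Initial partition by acceptance: {q0,q1,q2} | {q3}.
Stable partition: {q0,q1,q2} | {q3} — 2 equivalence classes.
q0 and q3 end up in different blocks, so they are distinguishable. For instance, the string 'ε' is accepted from only q0.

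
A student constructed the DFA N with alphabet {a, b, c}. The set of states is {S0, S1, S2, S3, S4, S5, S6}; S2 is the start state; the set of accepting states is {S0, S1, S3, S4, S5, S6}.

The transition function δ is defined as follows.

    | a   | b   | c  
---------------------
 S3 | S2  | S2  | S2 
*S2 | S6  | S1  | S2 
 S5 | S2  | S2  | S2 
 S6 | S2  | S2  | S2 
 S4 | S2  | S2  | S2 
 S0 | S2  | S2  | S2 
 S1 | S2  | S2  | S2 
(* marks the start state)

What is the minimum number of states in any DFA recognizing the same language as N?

First remove the unreachable states {S0,S3,S4,S5}; 3 states remain.
P0 = {S1,S6} | {S2}.
No further refinement is possible. Final partition (2 blocks): {S1,S6} | {S2}.

2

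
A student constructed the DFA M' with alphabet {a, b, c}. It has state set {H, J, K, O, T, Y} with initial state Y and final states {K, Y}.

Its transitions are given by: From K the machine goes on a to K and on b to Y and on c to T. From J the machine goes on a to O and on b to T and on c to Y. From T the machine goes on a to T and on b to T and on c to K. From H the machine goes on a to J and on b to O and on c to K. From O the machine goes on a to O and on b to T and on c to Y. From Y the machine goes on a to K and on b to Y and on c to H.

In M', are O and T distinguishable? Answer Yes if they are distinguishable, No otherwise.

Every state is reachable, so we keep all 6.
Initial partition by acceptance: {K,Y} | {H,J,O,T}.
Stable partition: {K,Y} | {H,J,O,T} — 2 equivalence classes.
O and T lie in the same block of the stable partition, so they are equivalent — no string distinguishes them.

No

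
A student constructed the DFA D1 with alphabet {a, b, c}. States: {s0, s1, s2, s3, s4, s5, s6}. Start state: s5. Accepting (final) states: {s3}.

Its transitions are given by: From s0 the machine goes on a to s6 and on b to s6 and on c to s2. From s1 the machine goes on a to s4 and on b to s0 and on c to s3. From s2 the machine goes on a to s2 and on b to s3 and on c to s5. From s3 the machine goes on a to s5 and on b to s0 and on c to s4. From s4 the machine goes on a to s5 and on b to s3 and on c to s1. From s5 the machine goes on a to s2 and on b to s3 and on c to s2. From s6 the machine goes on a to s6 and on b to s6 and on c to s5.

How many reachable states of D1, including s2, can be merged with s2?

Every state is reachable, so we keep all 7.
P0 = {s3} | {s0,s1,s2,s4,s5,s6}.
Split {s0,s1,s2,s4,s5,s6} by δ(·,b) → {s0,s1,s6} and {s2,s4,s5}.
Split {s0,s1,s6} by δ(·,a) → {s0,s6} and {s1}.
Refine {s2,s4,s5} on symbol c: members go to different blocks, giving {s2,s5} and {s4}.
The partition is now stable with 5 blocks: {s3} | {s0,s6} | {s2,s5} | {s1} | {s4}.
The equivalence class containing s2 is {s2,s5}, of size 2.

2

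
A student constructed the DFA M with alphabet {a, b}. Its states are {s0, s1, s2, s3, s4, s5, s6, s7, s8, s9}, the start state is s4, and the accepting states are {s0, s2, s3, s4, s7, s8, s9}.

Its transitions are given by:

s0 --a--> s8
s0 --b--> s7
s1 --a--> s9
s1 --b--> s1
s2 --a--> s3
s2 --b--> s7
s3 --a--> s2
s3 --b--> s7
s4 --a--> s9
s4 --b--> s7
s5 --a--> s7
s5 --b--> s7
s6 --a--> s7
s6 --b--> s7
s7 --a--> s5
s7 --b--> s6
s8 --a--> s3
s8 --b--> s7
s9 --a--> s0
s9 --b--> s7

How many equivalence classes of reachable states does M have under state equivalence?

3

Reachable states from the start: {s0,s2,s3,s4,s5,s6,s7,s8,s9}. Unreachable: {s1} — drop them.
Start with accepting vs non-accepting: {s0,s2,s3,s4,s7,s8,s9} | {s5,s6}.
Refine {s0,s2,s3,s4,s7,s8,s9} on symbol a: members go to different blocks, giving {s0,s2,s3,s4,s8,s9} and {s7}.
The partition is now stable with 3 blocks: {s0,s2,s3,s4,s8,s9} | {s5,s6} | {s7}.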